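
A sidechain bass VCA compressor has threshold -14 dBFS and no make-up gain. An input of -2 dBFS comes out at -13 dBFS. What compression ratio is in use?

12:1

Input overshoot = -2 − (-14) = 12 dB; output overshoot = -13 − (-14) = 1 dB.
Ratio = 12 / 1 = 12.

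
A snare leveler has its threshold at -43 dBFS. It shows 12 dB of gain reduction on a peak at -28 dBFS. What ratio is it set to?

Input overshoot = -28 − (-43) = 15 dB.
Output overshoot = 15 − 12 = 3 dB.
Ratio = input overshoot / output overshoot = 15 / 3 = 5.

5:1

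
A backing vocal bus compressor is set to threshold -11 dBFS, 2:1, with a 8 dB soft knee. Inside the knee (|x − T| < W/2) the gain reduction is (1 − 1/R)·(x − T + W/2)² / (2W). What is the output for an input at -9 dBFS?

x − T + W/2 = -9 − (-11) + 4 = 6.
GR = (1 − 1/2) × 6² / 16 = 0.5 × 36 / 16 = 1.125 dB.
Output = -9 − 1.125 = -10.125 dBFS.

-10.125 dBFS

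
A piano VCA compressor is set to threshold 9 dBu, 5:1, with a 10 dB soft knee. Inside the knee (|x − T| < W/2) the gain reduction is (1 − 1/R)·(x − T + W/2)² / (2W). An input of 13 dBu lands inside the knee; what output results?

9.76 dBu

x − T + W/2 = 13 − 9 + 5 = 9.
GR = (1 − 1/5) × 9² / 20 = 0.8 × 81 / 20 = 3.24 dB.
Output = 13 − 3.24 = 9.76 dBu.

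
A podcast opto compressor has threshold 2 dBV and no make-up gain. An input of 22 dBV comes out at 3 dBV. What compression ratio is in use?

Input overshoot = 22 − 2 = 20 dB; output overshoot = 3 − 2 = 1 dB.
Ratio = 20 / 1 = 20.

20:1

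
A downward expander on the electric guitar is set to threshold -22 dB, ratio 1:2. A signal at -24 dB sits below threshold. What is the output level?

Below threshold, a 1:2 expander applies gain = (2−1)×(T − x) of attenuation.
(2−1) × 2 = 2 dB, so output = -24 − 2 = -26 dB.

-26 dB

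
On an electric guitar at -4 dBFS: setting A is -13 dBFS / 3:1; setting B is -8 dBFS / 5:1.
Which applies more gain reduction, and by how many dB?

A: 9 dB over, compressed to 3 dB over, so 6 dB of GR.
B: 4 dB over, compressed to 0.8 dB over, so 3.2 dB of GR.
A reduces 2.8 dB more.

A, by 2.8 dB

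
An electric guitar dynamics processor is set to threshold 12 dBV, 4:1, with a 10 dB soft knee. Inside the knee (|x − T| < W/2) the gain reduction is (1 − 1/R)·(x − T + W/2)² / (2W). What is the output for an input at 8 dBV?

x − T + W/2 = 8 − 12 + 5 = 1.
GR = (1 − 1/4) × 1² / 20 = 0.75 × 1 / 20 = 0.0375 dB.
Output = 8 − 0.0375 = 7.9625 dBV.

7.9625 dBV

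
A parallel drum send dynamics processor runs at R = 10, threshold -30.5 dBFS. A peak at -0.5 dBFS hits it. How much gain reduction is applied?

-0.5 dBFS exceeds the threshold by 30 dB.
At 10:1, output sits 30/10 = 3 dB above threshold.
So the signal is attenuated by 30 − 3 = 27 dB.

27 dB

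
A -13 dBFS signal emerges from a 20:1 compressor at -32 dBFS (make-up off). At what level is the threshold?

Let T be the threshold. Output overshoot = (input overshoot)/R, so -32 − T = (-13 − T)/20.
20·(-32 − T) = -13 − T → 19·T = -640 − (-13) = -627.
T = -627/19 = -33 dBFS.

-33 dBFS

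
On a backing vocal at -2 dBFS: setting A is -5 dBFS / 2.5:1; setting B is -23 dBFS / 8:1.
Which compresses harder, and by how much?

B, by 16.575 dB

A: overshoot 3 dB → output overshoot 1.2 dB → GR 1.8 dB.
B: overshoot 21 dB → output overshoot 2.625 dB → GR 18.375 dB.
B applies 16.575 dB more gain reduction.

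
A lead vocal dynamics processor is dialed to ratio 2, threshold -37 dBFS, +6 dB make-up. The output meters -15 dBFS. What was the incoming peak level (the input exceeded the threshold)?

-5 dBFS

Remove make-up: -15 − 6 = -21 dBFS.
That's 16 dB above the -37 dBFS threshold.
Before 2:1 compression the overshoot was 16 × 2 = 32 dB, so input = -37 + 32 = -5 dBFS.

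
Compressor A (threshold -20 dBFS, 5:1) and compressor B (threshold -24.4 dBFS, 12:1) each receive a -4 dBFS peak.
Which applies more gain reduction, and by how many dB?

A: overshoot 16 dB → output overshoot 3.2 dB → GR 12.8 dB.
B: overshoot 20.4 dB → output overshoot 1.7 dB → GR 18.7 dB.
Difference: 5.9 dB in favour of B.

B, by 5.9 dB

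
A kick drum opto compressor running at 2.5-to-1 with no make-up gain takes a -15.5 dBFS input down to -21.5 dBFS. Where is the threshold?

-25.5 dBFS

Input is 10 dB above T (since output overshoot × R = input overshoot: (-21.5 − T)·2.5 = -15.5 − T gives T = -25.5 dBFS).
Check: -25.5 + (-15.5 − (-25.5))/2.5 = -25.5 + 4 = -21.5 dBFS. ✓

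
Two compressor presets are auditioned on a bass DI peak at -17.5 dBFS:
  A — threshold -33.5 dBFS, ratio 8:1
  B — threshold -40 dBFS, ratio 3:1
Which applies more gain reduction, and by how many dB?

A: 16 dB over, compressed to 2 dB over, so 14 dB of GR.
B: 22.5 dB over, compressed to 7.5 dB over, so 15 dB of GR.
B applies 1 dB more gain reduction.

B, by 1 dB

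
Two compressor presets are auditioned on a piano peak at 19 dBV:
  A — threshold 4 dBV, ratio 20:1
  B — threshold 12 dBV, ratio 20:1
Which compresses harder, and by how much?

A: GR = 15 − 15/20 = 14.25 dB.
B: GR = 7 − 7/20 = 6.65 dB.
A applies 7.6 dB more gain reduction.

A, by 7.6 dB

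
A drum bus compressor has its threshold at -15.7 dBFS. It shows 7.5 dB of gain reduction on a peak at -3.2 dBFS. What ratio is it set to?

2.5:1

Input overshoot = -3.2 − (-15.7) = 12.5 dB.
Output overshoot = 12.5 − 7.5 = 5 dB.
Ratio = input overshoot / output overshoot = 12.5 / 5 = 2.5.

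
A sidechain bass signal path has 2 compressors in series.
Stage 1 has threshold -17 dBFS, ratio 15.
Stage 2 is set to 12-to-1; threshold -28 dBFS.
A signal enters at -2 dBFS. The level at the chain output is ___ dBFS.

-27 dBFS

Stage 1: -2 dBFS is 15 dB over -17 dBFS; at 15:1 that becomes 1 dB over, giving -16 dBFS.
Stage 2: -16 dBFS is 12 dB over -28 dBFS; at 12:1 that becomes 1 dB over, giving -27 dBFS.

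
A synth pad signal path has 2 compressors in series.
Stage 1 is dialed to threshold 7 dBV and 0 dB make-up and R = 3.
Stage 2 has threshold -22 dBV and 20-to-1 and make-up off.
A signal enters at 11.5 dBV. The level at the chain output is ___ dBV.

-20.475 dBV

Stage 1: 11.5 dBV is 4.5 dB over 7 dBV; at 3:1 that becomes 1.5 dB over, giving 8.5 dBV.
Stage 2: 8.5 dBV is 30.5 dB over -22 dBV; at 20:1 that becomes 1.525 dB over, giving -20.475 dBV.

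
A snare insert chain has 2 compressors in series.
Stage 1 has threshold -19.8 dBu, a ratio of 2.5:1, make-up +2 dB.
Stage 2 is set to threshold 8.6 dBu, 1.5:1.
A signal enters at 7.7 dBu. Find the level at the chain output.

Stage 1: 7.7 dBu is 27.5 dB over -19.8 dBu; at 2.5:1 that becomes 11 dB over, giving -8.8 dBu; +2 dB make-up → -6.8 dBu.
Stage 2: -6.8 dBu ≤ 8.6 dBu, so stage 2 doesn't engage; output -6.8 dBu.

-6.8 dBu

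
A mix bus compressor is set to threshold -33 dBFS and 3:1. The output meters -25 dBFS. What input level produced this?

That's 8 dB above the -33 dBFS threshold.
Undo the ratio: input overshoot = 8 × 3 = 24 dB, giving input = -9 dBFS.

-9 dBFS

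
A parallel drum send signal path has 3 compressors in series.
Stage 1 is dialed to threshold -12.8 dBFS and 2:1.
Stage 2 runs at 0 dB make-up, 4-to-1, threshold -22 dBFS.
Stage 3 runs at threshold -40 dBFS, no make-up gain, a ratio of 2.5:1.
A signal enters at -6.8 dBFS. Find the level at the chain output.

-31.58 dBFS

Stage 1: overshoot 6 dB → 6/2 = 3 dB → -9.8 dBFS.
Stage 2: 12.2 dB above -22 dBFS, reduced 4:1 to 3.05 dB above → -18.95 dBFS.
Stage 3: 21.05 dB above -40 dBFS, reduced 2.5:1 to 8.42 dB above → -31.58 dBFS.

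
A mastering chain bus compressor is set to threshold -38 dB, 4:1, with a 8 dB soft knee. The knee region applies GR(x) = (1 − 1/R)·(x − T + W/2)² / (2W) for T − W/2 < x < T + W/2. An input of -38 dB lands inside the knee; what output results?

x − T + W/2 = -38 − (-38) + 4 = 4.
GR = (1 − 1/4) × 4² / 16 = 0.75 × 16 / 16 = 0.75 dB.
Output = -38 − 0.75 = -38.75 dB.

-38.75 dB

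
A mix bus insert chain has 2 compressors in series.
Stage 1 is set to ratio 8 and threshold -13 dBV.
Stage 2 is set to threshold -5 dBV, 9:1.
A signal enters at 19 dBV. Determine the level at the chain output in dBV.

-9 dBV

Stage 1: overshoot 32 dB → 32/8 = 4 dB → -9 dBV.
Stage 2: -9 dBV ≤ -5 dBV, so stage 2 doesn't engage; output -9 dBV.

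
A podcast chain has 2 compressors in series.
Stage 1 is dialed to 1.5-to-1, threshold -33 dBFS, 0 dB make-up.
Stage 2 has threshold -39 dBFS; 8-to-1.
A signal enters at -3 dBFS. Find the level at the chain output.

Stage 1: 30 dB above -33 dBFS, reduced 1.5:1 to 20 dB above → -13 dBFS.
Stage 2: overshoot 26 dB → 26/8 = 3.25 dB → -35.75 dBFS.

-35.75 dBFS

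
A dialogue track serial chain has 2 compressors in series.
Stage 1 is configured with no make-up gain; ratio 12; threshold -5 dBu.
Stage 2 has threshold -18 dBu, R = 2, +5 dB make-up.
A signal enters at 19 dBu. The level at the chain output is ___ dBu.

-5.5 dBu

Stage 1: overshoot 24 dB → 24/12 = 2 dB → -3 dBu.
Stage 2: 15 dB above -18 dBu, reduced 2:1 to 7.5 dB above → -10.5 dBu; +5 dB make-up → -5.5 dBu.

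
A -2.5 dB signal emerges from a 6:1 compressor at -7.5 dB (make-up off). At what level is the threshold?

-8.5 dB

Gain reduction = -2.5 − (-7.5) = 5 dB; output overshoot = GR / (R − 1) = 5 / 5 = 1 dB.
Threshold = output − output overshoot = -7.5 − 1 = -8.5 dB.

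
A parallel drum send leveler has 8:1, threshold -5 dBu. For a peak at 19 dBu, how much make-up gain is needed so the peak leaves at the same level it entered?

21 dB

Without make-up, output = threshold + overshoot/8 = -5 + 3 = -2 dBu.
Gap to target: 21 dB.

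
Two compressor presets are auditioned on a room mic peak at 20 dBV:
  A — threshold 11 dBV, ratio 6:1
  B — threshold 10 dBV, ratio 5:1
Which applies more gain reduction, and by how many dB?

A: overshoot 9 dB → output overshoot 1.5 dB → GR 7.5 dB.
B: overshoot 10 dB → output overshoot 2 dB → GR 8 dB.
Difference: 0.5 dB in favour of B.

B, by 0.5 dB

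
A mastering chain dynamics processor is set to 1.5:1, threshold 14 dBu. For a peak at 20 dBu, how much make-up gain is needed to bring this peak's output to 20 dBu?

Without make-up, output = threshold + overshoot/1.5 = 14 + 4 = 18 dBu.
Gap to target: 2 dB.

2 dB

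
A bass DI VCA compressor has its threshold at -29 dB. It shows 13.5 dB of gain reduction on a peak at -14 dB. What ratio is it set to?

Input overshoot = -14 − (-29) = 15 dB.
Output overshoot = 15 − 13.5 = 1.5 dB.
Ratio = input overshoot / output overshoot = 15 / 1.5 = 10.

10:1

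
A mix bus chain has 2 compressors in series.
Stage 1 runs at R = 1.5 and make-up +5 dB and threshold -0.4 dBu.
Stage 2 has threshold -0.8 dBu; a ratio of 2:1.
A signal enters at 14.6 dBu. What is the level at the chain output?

Stage 1: overshoot 15 dB → 15/1.5 = 10 dB → 9.6 dBu; +5 dB make-up → 14.6 dBu.
Stage 2: 14.6 dBu is 15.4 dB over -0.8 dBu; at 2:1 that becomes 7.7 dB over, giving 6.9 dBu.

6.9 dBu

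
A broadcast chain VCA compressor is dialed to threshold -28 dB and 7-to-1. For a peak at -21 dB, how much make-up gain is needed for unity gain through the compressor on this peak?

Without make-up, output = threshold + overshoot/7 = -28 + 1 = -27 dB.
Gap to target: 6 dB.

6 dB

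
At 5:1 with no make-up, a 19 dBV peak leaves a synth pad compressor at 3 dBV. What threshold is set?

Let T be the threshold. Output overshoot = (input overshoot)/R, so 3 − T = (19 − T)/5.
5·(3 − T) = 19 − T → 4·T = 15 − 19 = -4.
T = -4/4 = -1 dBV.

-1 dBV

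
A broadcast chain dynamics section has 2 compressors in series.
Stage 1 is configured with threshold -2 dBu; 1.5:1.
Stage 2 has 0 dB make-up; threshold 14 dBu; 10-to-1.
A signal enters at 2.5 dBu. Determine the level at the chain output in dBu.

1 dBu

Stage 1: 2.5 dBu is 4.5 dB over -2 dBu; at 1.5:1 that becomes 3 dB over, giving 1 dBu.
Stage 2: 1 dBu is at or below the 14 dBu threshold — no compression; output 1 dBu.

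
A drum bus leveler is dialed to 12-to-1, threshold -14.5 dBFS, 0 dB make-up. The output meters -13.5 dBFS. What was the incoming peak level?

-2.5 dBFS

The compressed level sits -13.5 − (-14.5) = 1 dB over threshold.
Input overshoot = R × output overshoot = 12 dB → input = -14.5 + 12 = -2.5 dBFS.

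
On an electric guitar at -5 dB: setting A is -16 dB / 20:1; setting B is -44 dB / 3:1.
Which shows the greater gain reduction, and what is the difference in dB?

B, by 15.55 dB

A: GR = 11 − 11/20 = 10.45 dB.
B: GR = 39 − 39/3 = 26 dB.
Difference: 15.55 dB in favour of B.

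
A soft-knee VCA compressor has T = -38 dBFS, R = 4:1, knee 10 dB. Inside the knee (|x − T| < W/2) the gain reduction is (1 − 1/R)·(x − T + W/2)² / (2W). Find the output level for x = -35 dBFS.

x − T + W/2 = -35 − (-38) + 5 = 8.
GR = (1 − 1/4) × 8² / 20 = 0.75 × 64 / 20 = 2.4 dB.
Output = -35 − 2.4 = -37.4 dBFS.

-37.4 dBFS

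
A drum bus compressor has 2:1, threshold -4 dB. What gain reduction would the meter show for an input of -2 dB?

-2 dB exceeds the threshold by 2 dB.
A 2:1 ratio leaves 1 dB of that excess.
GR = overshoot in − overshoot out = 2 − 1 = 1 dB.

1 dB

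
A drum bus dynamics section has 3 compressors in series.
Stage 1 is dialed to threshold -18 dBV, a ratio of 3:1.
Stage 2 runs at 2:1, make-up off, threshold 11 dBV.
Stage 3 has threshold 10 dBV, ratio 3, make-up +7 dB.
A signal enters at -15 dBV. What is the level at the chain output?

Stage 1: overshoot 3 dB → 3/3 = 1 dB → -17 dBV.
Stage 2: -17 dBV is at or below the 11 dBV threshold — no compression; output -17 dBV.
Stage 3: -17 dBV is at or below the 10 dBV threshold — no compression; make-up brings it to -10 dBV.

-10 dBV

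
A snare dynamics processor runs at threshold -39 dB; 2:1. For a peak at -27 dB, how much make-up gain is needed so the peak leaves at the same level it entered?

6 dB

Without make-up, output = threshold + overshoot/2 = -39 + 6 = -33 dB.
Gap to target: 6 dB.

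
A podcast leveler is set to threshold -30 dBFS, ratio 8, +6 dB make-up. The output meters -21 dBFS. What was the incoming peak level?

-6 dBFS

Stripping the +6 dB make-up gives -27 dBFS at the gain stage.
That's 3 dB above the -30 dBFS threshold.
Before 8:1 compression the overshoot was 3 × 8 = 24 dB, so input = -30 + 24 = -6 dBFS.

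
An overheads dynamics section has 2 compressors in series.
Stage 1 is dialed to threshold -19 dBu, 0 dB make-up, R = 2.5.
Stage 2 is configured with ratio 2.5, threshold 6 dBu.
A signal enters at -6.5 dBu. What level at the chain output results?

Stage 1: -6.5 dBu is 12.5 dB over -19 dBu; at 2.5:1 that becomes 5 dB over, giving -14 dBu.
Stage 2: -14 dBu ≤ 6 dBu, so stage 2 doesn't engage; output -14 dBu.

-14 dBu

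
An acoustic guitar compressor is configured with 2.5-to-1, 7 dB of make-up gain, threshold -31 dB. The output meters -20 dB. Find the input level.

-21 dB

Stripping the +7 dB make-up gives -27 dB at the gain stage.
Post-compression overshoot = -27 − (-31) = 4 dB.
Before 2.5:1 compression the overshoot was 4 × 2.5 = 10 dB, so input = -31 + 10 = -21 dB.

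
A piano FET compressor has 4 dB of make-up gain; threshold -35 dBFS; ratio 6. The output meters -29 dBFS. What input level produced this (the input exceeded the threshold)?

-23 dBFS

Stripping the +4 dB make-up gives -33 dBFS at the gain stage.
The compressed level sits -33 − (-35) = 2 dB over threshold.
Before 6:1 compression the overshoot was 2 × 6 = 12 dB, so input = -35 + 12 = -23 dBFS.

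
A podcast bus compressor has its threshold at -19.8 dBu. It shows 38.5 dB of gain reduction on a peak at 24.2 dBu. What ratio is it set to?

Input overshoot = 24.2 − (-19.8) = 44 dB.
Output overshoot = 44 − 38.5 = 5.5 dB.
Ratio = input overshoot / output overshoot = 44 / 5.5 = 8.

8:1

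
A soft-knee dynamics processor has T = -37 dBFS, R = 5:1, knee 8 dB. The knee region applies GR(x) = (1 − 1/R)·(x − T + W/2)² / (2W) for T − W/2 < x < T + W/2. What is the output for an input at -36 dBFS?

-37.25 dBFS

x − T + W/2 = -36 − (-37) + 4 = 5.
GR = (1 − 1/5) × 5² / 16 = 0.8 × 25 / 16 = 1.25 dB.
Output = -36 − 1.25 = -37.25 dBFS.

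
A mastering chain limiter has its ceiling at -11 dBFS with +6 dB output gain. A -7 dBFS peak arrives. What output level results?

-5 dBFS

At ∞:1, everything above -11 dBFS is held at the ceiling.
Output gain then adds 6 dB: -11 + 6 = -5 dBFS.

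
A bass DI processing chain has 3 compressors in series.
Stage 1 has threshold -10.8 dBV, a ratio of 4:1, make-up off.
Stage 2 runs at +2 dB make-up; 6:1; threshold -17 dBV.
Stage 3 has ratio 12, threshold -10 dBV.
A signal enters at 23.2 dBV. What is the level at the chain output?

-12.55 dBV

Stage 1: 34 dB above -10.8 dBV, reduced 4:1 to 8.5 dB above → -2.3 dBV.
Stage 2: -2.3 dBV is 14.7 dB over -17 dBV; at 6:1 that becomes 2.45 dB over, giving -14.55 dBV; +2 dB make-up → -12.55 dBV.
Stage 3: -12.55 dBV is at or below the -10 dBV threshold — no compression; output -12.55 dBV.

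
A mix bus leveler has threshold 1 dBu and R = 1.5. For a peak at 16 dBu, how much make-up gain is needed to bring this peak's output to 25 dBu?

14 dB

Overshoot 15 dB → 15/1.5 = 10 dB after compression, so the compressed level is 1 + 10 = 11 dBu.
Make-up = target − compressed = 25 − 11 = 14 dB.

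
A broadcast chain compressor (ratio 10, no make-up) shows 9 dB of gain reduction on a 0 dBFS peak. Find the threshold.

Input is 10 dB above T (since output overshoot × R = input overshoot: (-9 − T)·10 = 0 − T gives T = -10 dBFS).
Check: -10 + (0 − (-10))/10 = -10 + 1 = -9 dBFS. ✓

-10 dBFS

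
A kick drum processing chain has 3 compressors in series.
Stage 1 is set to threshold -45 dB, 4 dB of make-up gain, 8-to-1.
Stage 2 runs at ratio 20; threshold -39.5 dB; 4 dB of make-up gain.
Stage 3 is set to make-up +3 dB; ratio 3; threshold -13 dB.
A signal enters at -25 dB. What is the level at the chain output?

-32.45 dB

Stage 1: overshoot 20 dB → 20/8 = 2.5 dB → -42.5 dB; +4 dB make-up → -38.5 dB.
Stage 2: -38.5 dB is 1 dB over -39.5 dB; at 20:1 that becomes 0.05 dB over, giving -39.45 dB; +4 dB make-up → -35.45 dB.
Stage 3: -35.45 dB ≤ -13 dB, so stage 3 doesn't engage; make-up brings it to -32.45 dB.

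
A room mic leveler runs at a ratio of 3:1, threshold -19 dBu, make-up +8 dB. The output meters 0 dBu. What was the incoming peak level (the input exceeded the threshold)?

Stripping the +8 dB make-up gives -8 dBu at the gain stage.
Post-compression overshoot = -8 − (-19) = 11 dB.
Input overshoot = R × output overshoot = 33 dB → input = -19 + 33 = 14 dBu.

14 dBu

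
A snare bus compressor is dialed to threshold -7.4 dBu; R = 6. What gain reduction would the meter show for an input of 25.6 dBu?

27.5 dB

Overshoot = 25.6 − (-7.4) = 33 dB.
At 6:1, output sits 33/6 = 5.5 dB above threshold.
GR = overshoot in − overshoot out = 33 − 5.5 = 27.5 dB.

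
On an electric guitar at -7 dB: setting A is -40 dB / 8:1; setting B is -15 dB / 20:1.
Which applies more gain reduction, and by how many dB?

A: overshoot 33 dB → output overshoot 4.125 dB → GR 28.875 dB.
B: overshoot 8 dB → output overshoot 0.4 dB → GR 7.6 dB.
A applies 21.275 dB more gain reduction.

A, by 21.275 dB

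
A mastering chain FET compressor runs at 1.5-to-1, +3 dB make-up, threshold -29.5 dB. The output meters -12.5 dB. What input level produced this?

Remove make-up: -12.5 − 3 = -15.5 dB.
The compressed level sits -15.5 − (-29.5) = 14 dB over threshold.
Undo the ratio: input overshoot = 14 × 1.5 = 21 dB, giving input = -8.5 dB.

-8.5 dB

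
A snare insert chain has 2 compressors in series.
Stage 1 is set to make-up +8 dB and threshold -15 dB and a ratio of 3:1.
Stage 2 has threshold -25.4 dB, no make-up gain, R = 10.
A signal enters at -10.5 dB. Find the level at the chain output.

-23.41 dB

Stage 1: -10.5 dB is 4.5 dB over -15 dB; at 3:1 that becomes 1.5 dB over, giving -13.5 dB; +8 dB make-up → -5.5 dB.
Stage 2: -5.5 dB is 19.9 dB over -25.4 dB; at 10:1 that becomes 1.99 dB over, giving -23.41 dB.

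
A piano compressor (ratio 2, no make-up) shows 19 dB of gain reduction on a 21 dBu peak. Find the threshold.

Let T be the threshold. Output overshoot = (input overshoot)/R, so 2 − T = (21 − T)/2.
2·(2 − T) = 21 − T → 1·T = 4 − 21 = -17.
T = -17/1 = -17 dBu.

-17 dBu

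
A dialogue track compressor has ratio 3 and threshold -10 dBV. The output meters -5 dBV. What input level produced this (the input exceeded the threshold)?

The compressed level sits -5 − (-10) = 5 dB over threshold.
Input overshoot = R × output overshoot = 15 dB → input = -10 + 15 = 5 dBV.

5 dBV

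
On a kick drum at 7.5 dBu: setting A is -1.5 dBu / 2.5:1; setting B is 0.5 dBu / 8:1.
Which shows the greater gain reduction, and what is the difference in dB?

A: 9 dB over, compressed to 3.6 dB over, so 5.4 dB of GR.
B: 7 dB over, compressed to 0.875 dB over, so 6.125 dB of GR.
Difference: 0.725 dB in favour of B.

B, by 0.725 dB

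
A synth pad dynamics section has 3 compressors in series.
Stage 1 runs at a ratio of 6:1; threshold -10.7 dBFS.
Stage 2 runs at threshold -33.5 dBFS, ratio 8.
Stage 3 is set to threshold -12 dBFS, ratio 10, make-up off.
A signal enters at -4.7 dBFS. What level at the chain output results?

Stage 1: -4.7 dBFS is 6 dB over -10.7 dBFS; at 6:1 that becomes 1 dB over, giving -9.7 dBFS.
Stage 2: 23.8 dB above -33.5 dBFS, reduced 8:1 to 2.975 dB above → -30.525 dBFS.
Stage 3: below threshold (-30.525 ≤ -12); passes unchanged; output -30.525 dBFS.

-30.525 dBFS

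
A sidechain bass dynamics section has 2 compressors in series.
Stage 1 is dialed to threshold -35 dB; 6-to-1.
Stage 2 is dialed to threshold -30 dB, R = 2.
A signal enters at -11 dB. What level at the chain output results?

-31 dB

Stage 1: -11 dB is 24 dB over -35 dB; at 6:1 that becomes 4 dB over, giving -31 dB.
Stage 2: below threshold (-31 ≤ -30); passes unchanged; output -31 dB.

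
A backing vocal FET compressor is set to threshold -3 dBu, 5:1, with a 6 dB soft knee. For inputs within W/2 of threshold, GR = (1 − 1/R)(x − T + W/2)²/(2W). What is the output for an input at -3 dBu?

x − T + W/2 = -3 − (-3) + 3 = 3.
GR = (1 − 1/5) × 3² / 12 = 0.8 × 9 / 12 = 0.6 dB.
Output = -3 − 0.6 = -3.6 dBu.

-3.6 dBu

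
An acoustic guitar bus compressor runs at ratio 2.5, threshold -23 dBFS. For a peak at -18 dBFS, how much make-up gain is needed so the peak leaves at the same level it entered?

Overshoot 5 dB → 5/2.5 = 2 dB after compression, so the compressed level is -23 + 2 = -21 dBFS.
Make-up = target − compressed = -18 − (-21) = 3 dB.

3 dB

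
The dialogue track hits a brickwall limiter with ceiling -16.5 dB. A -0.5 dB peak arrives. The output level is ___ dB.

At ∞:1, everything above -16.5 dB is held at the ceiling.

-16.5 dB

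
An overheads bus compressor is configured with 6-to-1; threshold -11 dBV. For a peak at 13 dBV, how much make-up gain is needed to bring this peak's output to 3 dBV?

10 dB

Overshoot 24 dB → 24/6 = 4 dB after compression, so the compressed level is -11 + 4 = -7 dBV.
Make-up = target − compressed = 3 − (-7) = 10 dB.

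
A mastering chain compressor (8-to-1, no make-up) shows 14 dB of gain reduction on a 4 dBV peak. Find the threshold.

-12 dBV

Gain reduction = 4 − (-10) = 14 dB; output overshoot = GR / (R − 1) = 14 / 7 = 2 dB.
Threshold = output − output overshoot = -10 − 2 = -12 dBV.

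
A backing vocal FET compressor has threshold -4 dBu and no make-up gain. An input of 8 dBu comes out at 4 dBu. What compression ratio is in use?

1.5:1

Input overshoot = 8 − (-4) = 12 dB; output overshoot = 4 − (-4) = 8 dB.
Ratio = 12 / 8 = 1.5.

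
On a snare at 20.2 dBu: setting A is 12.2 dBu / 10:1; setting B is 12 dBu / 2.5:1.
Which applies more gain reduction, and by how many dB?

A: overshoot 8 dB → output overshoot 0.8 dB → GR 7.2 dB.
B: overshoot 8.2 dB → output overshoot 3.28 dB → GR 4.92 dB.
A applies 2.28 dB more gain reduction.

A, by 2.28 dB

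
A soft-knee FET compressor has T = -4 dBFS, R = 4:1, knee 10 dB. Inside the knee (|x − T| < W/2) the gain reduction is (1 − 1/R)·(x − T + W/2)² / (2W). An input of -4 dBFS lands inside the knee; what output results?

-4.9375 dBFS

x − T + W/2 = -4 − (-4) + 5 = 5.
GR = (1 − 1/4) × 5² / 20 = 0.75 × 25 / 20 = 0.9375 dB.
Output = -4 − 0.9375 = -4.9375 dBFS.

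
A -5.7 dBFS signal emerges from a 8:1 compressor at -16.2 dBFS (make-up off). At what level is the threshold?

-17.7 dBFS

Input is 12 dB above T (since output overshoot × R = input overshoot: (-16.2 − T)·8 = -5.7 − T gives T = -17.7 dBFS).
Check: -17.7 + (-5.7 − (-17.7))/8 = -17.7 + 1.5 = -16.2 dBFS. ✓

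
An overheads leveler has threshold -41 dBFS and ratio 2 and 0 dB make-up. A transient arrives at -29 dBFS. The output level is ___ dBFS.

-35 dBFS

-29 dBFS sits 12 dB over threshold.
At 2:1 the overshoot is divided by 2, leaving 6 dB above threshold.
That puts the output at -35 dBFS.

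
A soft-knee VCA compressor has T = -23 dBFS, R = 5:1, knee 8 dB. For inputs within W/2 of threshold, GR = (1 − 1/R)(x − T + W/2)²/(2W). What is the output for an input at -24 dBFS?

-24.45 dBFS

x − T + W/2 = -24 − (-23) + 4 = 3.
GR = (1 − 1/5) × 3² / 16 = 0.8 × 9 / 16 = 0.45 dB.
Output = -24 − 0.45 = -24.45 dBFS.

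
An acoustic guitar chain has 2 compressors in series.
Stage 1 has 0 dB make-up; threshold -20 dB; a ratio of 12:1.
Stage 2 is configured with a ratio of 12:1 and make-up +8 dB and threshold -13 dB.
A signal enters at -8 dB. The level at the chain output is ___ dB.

Stage 1: -8 dB is 12 dB over -20 dB; at 12:1 that becomes 1 dB over, giving -19 dB.
Stage 2: below threshold (-19 ≤ -13); passes unchanged; make-up brings it to -11 dB.

-11 dB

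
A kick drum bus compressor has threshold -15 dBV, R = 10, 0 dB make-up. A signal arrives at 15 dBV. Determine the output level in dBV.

-12 dBV

The input is 30 dB above the -15 dBV threshold.
10:1 compression reduces that to 30/10 = 3 dB over.
That puts the output at -12 dBV.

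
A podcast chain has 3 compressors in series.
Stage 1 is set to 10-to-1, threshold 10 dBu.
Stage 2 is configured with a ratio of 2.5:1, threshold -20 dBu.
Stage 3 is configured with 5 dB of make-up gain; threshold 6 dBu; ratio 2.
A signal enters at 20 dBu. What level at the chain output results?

-2.6 dBu

Stage 1: 10 dB above 10 dBu, reduced 10:1 to 1 dB above → 11 dBu.
Stage 2: 11 dBu is 31 dB over -20 dBu; at 2.5:1 that becomes 12.4 dB over, giving -7.6 dBu.
Stage 3: -7.6 dBu ≤ 6 dBu, so stage 3 doesn't engage; make-up brings it to -2.6 dBu.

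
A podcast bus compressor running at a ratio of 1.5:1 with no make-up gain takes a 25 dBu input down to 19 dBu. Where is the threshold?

Gain reduction = 25 − 19 = 6 dB; output overshoot = GR / (R − 1) = 6 / 0.5 = 12 dB.
Threshold = output − output overshoot = 19 − 12 = 7 dBu.

7 dBu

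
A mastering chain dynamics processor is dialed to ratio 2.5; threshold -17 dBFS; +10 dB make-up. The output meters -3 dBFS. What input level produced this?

Stripping the +10 dB make-up gives -13 dBFS at the gain stage.
The compressed level sits -13 − (-17) = 4 dB over threshold.
Undo the ratio: input overshoot = 4 × 2.5 = 10 dB, giving input = -7 dBFS.

-7 dBFS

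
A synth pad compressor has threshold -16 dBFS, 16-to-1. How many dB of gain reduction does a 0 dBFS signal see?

15 dB

0 dBFS exceeds the threshold by 16 dB.
After 16:1 compression the overshoot becomes 16/16 = 1 dB.
Gain reduction = 16 − 1 = 15 dB.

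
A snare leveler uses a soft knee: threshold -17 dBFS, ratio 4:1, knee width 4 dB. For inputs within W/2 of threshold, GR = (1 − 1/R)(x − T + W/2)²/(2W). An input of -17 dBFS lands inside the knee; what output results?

-17.375 dBFS

x − T + W/2 = -17 − (-17) + 2 = 2.
GR = (1 − 1/4) × 2² / 8 = 0.75 × 4 / 8 = 0.375 dB.
Output = -17 − 0.375 = -17.375 dBFS.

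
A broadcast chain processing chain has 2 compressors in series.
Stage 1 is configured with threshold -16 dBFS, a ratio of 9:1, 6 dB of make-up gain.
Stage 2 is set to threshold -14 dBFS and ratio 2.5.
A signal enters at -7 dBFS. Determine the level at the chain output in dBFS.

Stage 1: 9 dB above -16 dBFS, reduced 9:1 to 1 dB above → -15 dBFS; +6 dB make-up → -9 dBFS.
Stage 2: overshoot 5 dB → 5/2.5 = 2 dB → -12 dBFS.

-12 dBFS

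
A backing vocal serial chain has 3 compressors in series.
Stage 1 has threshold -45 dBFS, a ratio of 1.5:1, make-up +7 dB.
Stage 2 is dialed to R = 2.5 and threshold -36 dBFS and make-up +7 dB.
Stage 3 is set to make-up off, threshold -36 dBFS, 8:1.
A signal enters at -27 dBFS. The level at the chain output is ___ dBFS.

Stage 1: overshoot 18 dB → 18/1.5 = 12 dB → -33 dBFS; +7 dB make-up → -26 dBFS.
Stage 2: 10 dB above -36 dBFS, reduced 2.5:1 to 4 dB above → -32 dBFS; +7 dB make-up → -25 dBFS.
Stage 3: 11 dB above -36 dBFS, reduced 8:1 to 1.375 dB above → -34.625 dBFS.

-34.625 dBFS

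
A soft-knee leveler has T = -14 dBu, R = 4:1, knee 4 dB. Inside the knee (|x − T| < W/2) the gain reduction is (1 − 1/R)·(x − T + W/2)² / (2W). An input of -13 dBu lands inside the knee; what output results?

-13.84375 dBu

x − T + W/2 = -13 − (-14) + 2 = 3.
GR = (1 − 1/4) × 3² / 8 = 0.75 × 9 / 8 = 0.84375 dB.
Output = -13 − 0.84375 = -13.84375 dBu.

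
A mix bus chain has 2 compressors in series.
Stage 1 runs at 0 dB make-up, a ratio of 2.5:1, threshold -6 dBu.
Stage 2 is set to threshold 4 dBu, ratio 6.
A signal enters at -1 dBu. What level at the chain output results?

Stage 1: overshoot 5 dB → 5/2.5 = 2 dB → -4 dBu.
Stage 2: below threshold (-4 ≤ 4); passes unchanged; output -4 dBu.

-4 dBu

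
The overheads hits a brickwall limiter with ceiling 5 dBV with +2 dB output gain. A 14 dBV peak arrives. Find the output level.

7 dBV

A brickwall limiter is an ∞:1 compressor: any input above the ceiling is clamped to 5 dBV.
Output gain then adds 2 dB: 5 + 2 = 7 dBV.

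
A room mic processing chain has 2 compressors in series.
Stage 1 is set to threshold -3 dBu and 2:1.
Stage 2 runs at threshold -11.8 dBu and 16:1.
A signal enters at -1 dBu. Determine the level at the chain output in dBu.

-11.1875 dBu

Stage 1: -1 dBu is 2 dB over -3 dBu; at 2:1 that becomes 1 dB over, giving -2 dBu.
Stage 2: 9.8 dB above -11.8 dBu, reduced 16:1 to 0.6125 dB above → -11.1875 dBu.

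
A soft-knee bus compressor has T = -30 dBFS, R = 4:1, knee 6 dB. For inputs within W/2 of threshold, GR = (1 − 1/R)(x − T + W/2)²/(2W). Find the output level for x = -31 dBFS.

x − T + W/2 = -31 − (-30) + 3 = 2.
GR = (1 − 1/4) × 2² / 12 = 0.75 × 4 / 12 = 0.25 dB.
Output = -31 − 0.25 = -31.25 dBFS.

-31.25 dBFS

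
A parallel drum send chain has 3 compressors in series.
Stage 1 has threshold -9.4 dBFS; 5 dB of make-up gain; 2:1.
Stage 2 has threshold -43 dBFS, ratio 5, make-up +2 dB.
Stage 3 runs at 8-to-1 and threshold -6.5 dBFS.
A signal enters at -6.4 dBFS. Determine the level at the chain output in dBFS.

-32.98 dBFS

Stage 1: 3 dB above -9.4 dBFS, reduced 2:1 to 1.5 dB above → -7.9 dBFS; +5 dB make-up → -2.9 dBFS.
Stage 2: 40.1 dB above -43 dBFS, reduced 5:1 to 8.02 dB above → -34.98 dBFS; +2 dB make-up → -32.98 dBFS.
Stage 3: -32.98 dBFS is at or below the -6.5 dBFS threshold — no compression; output -32.98 dBFS.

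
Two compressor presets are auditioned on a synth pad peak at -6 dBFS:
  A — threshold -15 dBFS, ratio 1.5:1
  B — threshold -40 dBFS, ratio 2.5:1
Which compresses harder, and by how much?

B, by 17.4 dB

A: GR = 9 − 9/1.5 = 3 dB.
B: GR = 34 − 34/2.5 = 20.4 dB.
B applies 17.4 dB more gain reduction.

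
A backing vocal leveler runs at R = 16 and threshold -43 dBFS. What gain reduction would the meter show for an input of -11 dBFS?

Overshoot = -11 − (-43) = 32 dB.
A 16:1 ratio leaves 2 dB of that excess.
GR = overshoot in − overshoot out = 32 − 2 = 30 dB.

30 dB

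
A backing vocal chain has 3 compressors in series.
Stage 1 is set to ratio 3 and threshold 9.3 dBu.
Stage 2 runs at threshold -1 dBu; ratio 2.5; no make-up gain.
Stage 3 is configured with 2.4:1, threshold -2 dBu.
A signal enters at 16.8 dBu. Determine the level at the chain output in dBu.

0.55 dBu

Stage 1: 16.8 dBu is 7.5 dB over 9.3 dBu; at 3:1 that becomes 2.5 dB over, giving 11.8 dBu.
Stage 2: 12.8 dB above -1 dBu, reduced 2.5:1 to 5.12 dB above → 4.12 dBu.
Stage 3: 4.12 dBu is 6.12 dB over -2 dBu; at 2.4:1 that becomes 2.55 dB over, giving 0.55 dBu.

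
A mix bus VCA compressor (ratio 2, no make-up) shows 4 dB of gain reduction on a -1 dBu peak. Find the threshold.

Gain reduction = -1 − (-5) = 4 dB; output overshoot = GR / (R − 1) = 4 / 1 = 4 dB.
Threshold = output − output overshoot = -5 − 4 = -9 dBu.

-9 dBu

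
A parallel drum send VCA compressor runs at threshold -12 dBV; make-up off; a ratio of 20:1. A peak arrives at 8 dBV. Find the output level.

Overshoot: 8 − (-12) = 20 dB.
The 20 dB excess becomes 1 dB after 20:1 reduction.
Output = -12 + 1 = -11 dBV.

-11 dBV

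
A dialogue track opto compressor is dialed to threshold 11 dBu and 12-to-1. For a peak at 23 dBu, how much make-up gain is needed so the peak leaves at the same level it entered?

Overshoot 12 dB → 12/12 = 1 dB after compression, so the compressed level is 11 + 1 = 12 dBu.
Make-up = target − compressed = 23 − 12 = 11 dB.

11 dB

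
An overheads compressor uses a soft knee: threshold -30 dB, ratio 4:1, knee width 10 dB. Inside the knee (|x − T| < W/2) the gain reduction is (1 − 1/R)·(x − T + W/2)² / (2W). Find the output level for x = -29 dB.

-30.35 dB

x − T + W/2 = -29 − (-30) + 5 = 6.
GR = (1 − 1/4) × 6² / 20 = 0.75 × 36 / 20 = 1.35 dB.
Output = -29 − 1.35 = -30.35 dB.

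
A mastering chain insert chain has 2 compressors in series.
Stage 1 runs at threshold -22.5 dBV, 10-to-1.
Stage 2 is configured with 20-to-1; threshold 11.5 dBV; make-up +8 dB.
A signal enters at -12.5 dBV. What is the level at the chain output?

-13.5 dBV

Stage 1: -12.5 dBV is 10 dB over -22.5 dBV; at 10:1 that becomes 1 dB over, giving -21.5 dBV.
Stage 2: -21.5 dBV ≤ 11.5 dBV, so stage 2 doesn't engage; make-up brings it to -13.5 dBV.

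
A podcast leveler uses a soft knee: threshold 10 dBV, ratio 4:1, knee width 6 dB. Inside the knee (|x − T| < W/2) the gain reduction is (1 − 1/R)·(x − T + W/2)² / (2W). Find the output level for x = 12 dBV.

x − T + W/2 = 12 − 10 + 3 = 5.
GR = (1 − 1/4) × 5² / 12 = 0.75 × 25 / 12 = 1.5625 dB.
Output = 12 − 1.5625 = 10.4375 dBV.

10.4375 dBV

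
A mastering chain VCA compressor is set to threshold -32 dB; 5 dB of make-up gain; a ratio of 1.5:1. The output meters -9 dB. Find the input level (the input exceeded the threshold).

Remove make-up: -9 − 5 = -14 dB.
That's 18 dB above the -32 dB threshold.
Undo the ratio: input overshoot = 18 × 1.5 = 27 dB, giving input = -5 dB.

-5 dB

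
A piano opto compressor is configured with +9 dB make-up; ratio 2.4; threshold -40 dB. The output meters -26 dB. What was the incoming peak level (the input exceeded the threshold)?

-28 dB

Stripping the +9 dB make-up gives -35 dB at the gain stage.
Post-compression overshoot = -35 − (-40) = 5 dB.
Before 2.4:1 compression the overshoot was 5 × 2.4 = 12 dB, so input = -40 + 12 = -28 dB.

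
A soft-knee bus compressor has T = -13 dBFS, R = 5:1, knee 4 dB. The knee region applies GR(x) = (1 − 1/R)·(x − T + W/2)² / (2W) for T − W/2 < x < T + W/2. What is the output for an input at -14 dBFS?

x − T + W/2 = -14 − (-13) + 2 = 1.
GR = (1 − 1/5) × 1² / 8 = 0.8 × 1 / 8 = 0.1 dB.
Output = -14 − 0.1 = -14.1 dBFS.

-14.1 dBFS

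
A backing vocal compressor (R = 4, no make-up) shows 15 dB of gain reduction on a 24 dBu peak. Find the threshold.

Gain reduction = 24 − 9 = 15 dB; output overshoot = GR / (R − 1) = 15 / 3 = 5 dB.
Threshold = output − output overshoot = 9 − 5 = 4 dBu.

4 dBu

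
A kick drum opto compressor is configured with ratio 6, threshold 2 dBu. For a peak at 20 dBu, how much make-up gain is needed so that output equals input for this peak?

Overshoot 18 dB → 18/6 = 3 dB after compression, so the compressed level is 2 + 3 = 5 dBu.
Make-up = target − compressed = 20 − 5 = 15 dB.

15 dB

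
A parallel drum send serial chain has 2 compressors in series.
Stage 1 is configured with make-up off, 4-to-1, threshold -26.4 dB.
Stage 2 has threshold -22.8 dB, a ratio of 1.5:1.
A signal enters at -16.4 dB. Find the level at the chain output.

Stage 1: 10 dB above -26.4 dB, reduced 4:1 to 2.5 dB above → -23.9 dB.
Stage 2: -23.9 dB is at or below the -22.8 dB threshold — no compression; output -23.9 dB.

-23.9 dB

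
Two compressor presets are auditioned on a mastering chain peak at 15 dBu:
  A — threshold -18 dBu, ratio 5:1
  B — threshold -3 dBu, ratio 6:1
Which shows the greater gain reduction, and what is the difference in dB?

A: GR = 33 − 33/5 = 26.4 dB.
B: GR = 18 − 18/6 = 15 dB.
Difference: 11.4 dB in favour of A.

A, by 11.4 dB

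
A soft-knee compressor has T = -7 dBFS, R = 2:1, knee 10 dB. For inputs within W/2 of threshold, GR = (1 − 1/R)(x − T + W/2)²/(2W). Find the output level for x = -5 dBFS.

x − T + W/2 = -5 − (-7) + 5 = 7.
GR = (1 − 1/2) × 7² / 20 = 0.5 × 49 / 20 = 1.225 dB.
Output = -5 − 1.225 = -6.225 dBFS.

-6.225 dBFS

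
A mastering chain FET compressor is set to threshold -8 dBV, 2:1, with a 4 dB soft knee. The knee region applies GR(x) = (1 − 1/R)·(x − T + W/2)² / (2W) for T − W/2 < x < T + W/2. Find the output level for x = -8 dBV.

-8.25 dBV

x − T + W/2 = -8 − (-8) + 2 = 2.
GR = (1 − 1/2) × 2² / 8 = 0.5 × 4 / 8 = 0.25 dB.
Output = -8 − 0.25 = -8.25 dBV.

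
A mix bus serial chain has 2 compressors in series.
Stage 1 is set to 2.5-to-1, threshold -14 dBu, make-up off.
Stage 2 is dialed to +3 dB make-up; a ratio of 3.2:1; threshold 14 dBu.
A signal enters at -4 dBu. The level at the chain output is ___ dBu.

Stage 1: 10 dB above -14 dBu, reduced 2.5:1 to 4 dB above → -10 dBu.
Stage 2: below threshold (-10 ≤ 14); passes unchanged; make-up brings it to -7 dBu.

-7 dBu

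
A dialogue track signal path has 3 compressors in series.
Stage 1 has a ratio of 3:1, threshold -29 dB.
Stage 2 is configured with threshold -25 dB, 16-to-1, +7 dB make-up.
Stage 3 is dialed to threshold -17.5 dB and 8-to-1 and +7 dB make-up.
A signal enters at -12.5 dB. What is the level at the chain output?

-10.90625 dB

Stage 1: 16.5 dB above -29 dB, reduced 3:1 to 5.5 dB above → -23.5 dB.
Stage 2: overshoot 1.5 dB → 1.5/16 = 0.09375 dB → -24.90625 dB; +7 dB make-up → -17.90625 dB.
Stage 3: -17.90625 dB ≤ -17.5 dB, so stage 3 doesn't engage; make-up brings it to -10.90625 dB.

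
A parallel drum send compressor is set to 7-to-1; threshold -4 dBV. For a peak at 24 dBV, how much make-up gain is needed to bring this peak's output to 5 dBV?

Overshoot 28 dB → 28/7 = 4 dB after compression, so the compressed level is -4 + 4 = 0 dBV.
Make-up = target − compressed = 5 − 0 = 5 dB.

5 dB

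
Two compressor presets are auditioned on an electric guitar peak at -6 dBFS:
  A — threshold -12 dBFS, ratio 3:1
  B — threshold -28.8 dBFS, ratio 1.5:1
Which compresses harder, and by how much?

A: overshoot 6 dB → output overshoot 2 dB → GR 4 dB.
B: overshoot 22.8 dB → output overshoot 15.2 dB → GR 7.6 dB.
B applies 3.6 dB more gain reduction.

B, by 3.6 dB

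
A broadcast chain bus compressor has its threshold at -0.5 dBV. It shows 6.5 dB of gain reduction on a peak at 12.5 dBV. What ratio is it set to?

2:1

Input overshoot = 12.5 − (-0.5) = 13 dB.
Output overshoot = 13 − 6.5 = 6.5 dB.
Ratio = input overshoot / output overshoot = 13 / 6.5 = 2.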